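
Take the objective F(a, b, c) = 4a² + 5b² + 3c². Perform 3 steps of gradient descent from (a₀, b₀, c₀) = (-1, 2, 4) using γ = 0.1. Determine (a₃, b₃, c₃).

(-0.008, 0, 0.256)

∇F = (8a, 10b, 6c)
(a₁, b₁, c₁) = (-1, 2, 4) − 0.1·(-8, 20, 24) = (-0.2, 0, 1.6)
(a₂, b₂, c₂) = (-0.2, 0, 1.6) − 0.1·(-1.6, 0, 9.6) = (-0.04, 0, 0.64)
(a₃, b₃, c₃) = (-0.04, 0, 0.64) − 0.1·(-0.32, 0, 3.84) = (-0.008, 0, 0.256)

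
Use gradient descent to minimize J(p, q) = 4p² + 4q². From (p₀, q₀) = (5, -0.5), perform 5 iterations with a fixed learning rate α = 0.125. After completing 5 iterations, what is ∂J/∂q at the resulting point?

∇J = (8p, 8q)
Step 1: at (5, -0.5), ∇J = (40, -4) → (5, -0.5) − 0.125·(40, -4) = (0, 0)
Step 2: at (0, 0), ∇J = (0, 0) → (0, 0) − 0.125·(0, 0) = (0, 0)
Step 3: at (0, 0), ∇J = (0, 0) → (0, 0) − 0.125·(0, 0) = (0, 0)
Step 4: at (0, 0), ∇J = (0, 0) → (0, 0) − 0.125·(0, 0) = (0, 0)
Step 5: at (0, 0), ∇J = (0, 0) → (0, 0) − 0.125·(0, 0) = (0, 0)
∂J/∂q at (0, 0) = 0

0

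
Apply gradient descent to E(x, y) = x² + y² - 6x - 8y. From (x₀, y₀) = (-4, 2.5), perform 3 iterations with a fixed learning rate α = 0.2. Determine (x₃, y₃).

∇E = (2x - 6, 2y - 8)
(x₁, y₁) = (-4, 2.5) − 0.2·(-14, -3) = (-1.2, 3.1)
(x₂, y₂) = (-1.2, 3.1) − 0.2·(-8.4, -1.8) = (0.48, 3.46)
(x₃, y₃) = (0.48, 3.46) − 0.2·(-5.04, -1.08) = (1.488, 3.676)

(1.488, 3.676)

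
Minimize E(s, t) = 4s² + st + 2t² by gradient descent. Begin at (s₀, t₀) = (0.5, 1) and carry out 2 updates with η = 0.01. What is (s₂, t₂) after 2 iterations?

∇E = (8s + t, s + 4t)
Step 1: at (0.5, 1), ∇E = (5, 4.5) → (0.5, 1) − 0.01·(5, 4.5) = (0.45, 0.955)
Step 2: at (0.45, 0.955), ∇E = (4.555, 4.27) → (0.45, 0.955) − 0.01·(4.555, 4.27) = (0.40445, 0.9123)

(0.40445, 0.9123)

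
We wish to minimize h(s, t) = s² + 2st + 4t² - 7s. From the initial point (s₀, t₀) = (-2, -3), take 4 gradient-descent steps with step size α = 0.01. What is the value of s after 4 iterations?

∇h = (2s + 2t - 7, 2s + 8t)
Step 1: at (-2, -3), ∇h = (-17, -28) → (-2, -3) − 0.01·(-17, -28) = (-1.83, -2.72)
Step 2: at (-1.83, -2.72), ∇h = (-16.1, -25.42) → (-1.83, -2.72) − 0.01·(-16.1, -25.42) = (-1.669, -2.4658)
Step 3: at (-1.669, -2.4658), ∇h = (-15.2696, -23.0644) → (-1.669, -2.4658) − 0.01·(-15.2696, -23.0644) = (-1.516304, -2.235156)
Step 4: at (-1.516304, -2.235156), ∇h = (-14.50292, -20.913856) → (-1.516304, -2.235156) − 0.01·(-14.50292, -20.913856) = (-1.3712748, -2.02601744)
s = -1.3712748

-1.3712748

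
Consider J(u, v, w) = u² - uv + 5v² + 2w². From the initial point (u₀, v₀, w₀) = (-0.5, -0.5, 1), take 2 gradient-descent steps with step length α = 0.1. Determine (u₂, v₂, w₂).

∇J = (2u - v, -u + 10v, 4w)
Step 1: at (-0.5, -0.5, 1), ∇J = (-0.5, -4.5, 4) → (-0.5, -0.5, 1) − 0.1·(-0.5, -4.5, 4) = (-0.45, -0.05, 0.6)
Step 2: at (-0.45, -0.05, 0.6), ∇J = (-0.85, -0.05, 2.4) → (-0.45, -0.05, 0.6) − 0.1·(-0.85, -0.05, 2.4) = (-0.365, -0.045, 0.36)

(-0.365, -0.045, 0.36)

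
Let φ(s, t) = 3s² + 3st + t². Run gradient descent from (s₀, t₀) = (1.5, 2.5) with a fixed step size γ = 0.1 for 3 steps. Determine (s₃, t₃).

(-0.5955, 1.1855)

∇φ = (6s + 3t, 3s + 2t)
(s₁, t₁) = (1.5, 2.5) − 0.1·(16.5, 9.5) = (-0.15, 1.55)
(s₂, t₂) = (-0.15, 1.55) − 0.1·(3.75, 2.65) = (-0.525, 1.285)
(s₃, t₃) = (-0.525, 1.285) − 0.1·(0.705, 0.995) = (-0.5955, 1.1855)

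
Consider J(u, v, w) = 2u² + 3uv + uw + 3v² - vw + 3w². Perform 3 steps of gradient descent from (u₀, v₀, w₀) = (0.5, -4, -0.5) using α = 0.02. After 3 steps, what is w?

∇J = (4u + 3v + w, 3u + 6v - w, u - v + 6w)
Step 1: at (0.5, -4, -0.5), ∇J = (-10.5, -22, 1.5) → (0.5, -4, -0.5) − 0.02·(-10.5, -22, 1.5) = (0.71, -3.56, -0.53)
Step 2: at (0.71, -3.56, -0.53), ∇J = (-8.37, -18.7, 1.09) → (0.71, -3.56, -0.53) − 0.02·(-8.37, -18.7, 1.09) = (0.8774, -3.186, -0.5518)
Step 3: at (0.8774, -3.186, -0.5518), ∇J = (-6.6002, -15.932, 0.7526) → (0.8774, -3.186, -0.5518) − 0.02·(-6.6002, -15.932, 0.7526) = (1.009404, -2.86736, -0.566852)
w = -0.566852

-0.566852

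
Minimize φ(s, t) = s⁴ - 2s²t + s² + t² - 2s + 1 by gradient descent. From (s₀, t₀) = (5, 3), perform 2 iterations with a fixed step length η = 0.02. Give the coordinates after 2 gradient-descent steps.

(-0.02285312, 4.352064)

∇φ = (4s³ - 4st + 2s - 2, -2s² + 2t)
Step 1: at (5, 3), ∇φ = (448, -44) → (5, 3) − 0.02·(448, -44) = (-3.96, 3.88)
Step 2: at (-3.96, 3.88), ∇φ = (-196.857344, -23.6032) → (-3.96, 3.88) − 0.02·(-196.857344, -23.6032) = (-0.02285312, 4.352064)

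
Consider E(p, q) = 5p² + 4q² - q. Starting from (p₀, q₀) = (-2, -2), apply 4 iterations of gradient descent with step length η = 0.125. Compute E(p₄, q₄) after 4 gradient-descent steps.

-0.06219482421875

∇E = (10p, 8q - 1)
(p₁, q₁) = (-2, -2) − 0.125·(-20, -17) = (0.5, 0.125)
(p₂, q₂) = (0.5, 0.125) − 0.125·(5, 0) = (-0.125, 0.125)
(p₃, q₃) = (-0.125, 0.125) − 0.125·(-1.25, 0) = (0.03125, 0.125)
(p₄, q₄) = (0.03125, 0.125) − 0.125·(0.3125, 0) = (-0.0078125, 0.125)
E(-0.0078125, 0.125) = -0.06219482421875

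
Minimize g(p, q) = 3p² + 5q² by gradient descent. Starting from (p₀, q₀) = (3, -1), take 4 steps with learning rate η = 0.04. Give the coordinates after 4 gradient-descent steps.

∇g = (6p, 10q)
(p₁, q₁) = (3, -1) − 0.04·(18, -10) = (2.28, -0.6)
(p₂, q₂) = (2.28, -0.6) − 0.04·(13.68, -6) = (1.7328, -0.36)
(p₃, q₃) = (1.7328, -0.36) − 0.04·(10.3968, -3.6) = (1.316928, -0.216)
(p₄, q₄) = (1.316928, -0.216) − 0.04·(7.901568, -2.16) = (1.00086528, -0.1296)

(1.00086528, -0.1296)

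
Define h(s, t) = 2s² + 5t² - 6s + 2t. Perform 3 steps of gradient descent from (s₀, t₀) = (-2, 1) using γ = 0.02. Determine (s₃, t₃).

(-1.225408, 0.4144)

∇h = (4s - 6, 10t + 2)
Step 1: at (-2, 1), ∇h = (-14, 12) → (-2, 1) − 0.02·(-14, 12) = (-1.72, 0.76)
Step 2: at (-1.72, 0.76), ∇h = (-12.88, 9.6) → (-1.72, 0.76) − 0.02·(-12.88, 9.6) = (-1.4624, 0.568)
Step 3: at (-1.4624, 0.568), ∇h = (-11.8496, 7.68) → (-1.4624, 0.568) − 0.02·(-11.8496, 7.68) = (-1.225408, 0.4144)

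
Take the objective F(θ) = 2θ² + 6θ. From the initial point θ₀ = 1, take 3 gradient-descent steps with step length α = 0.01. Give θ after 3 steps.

F′(θ) = 4θ + 6
Step 1: F′(1) = 10; θ₁ = 1 − 0.01·10 = 0.9
Step 2: F′(0.9) = 9.6; θ₂ = 0.9 − 0.01·9.6 = 0.804
Step 3: F′(0.804) = 9.216; θ₃ = 0.804 − 0.01·9.216 = 0.71184

0.71184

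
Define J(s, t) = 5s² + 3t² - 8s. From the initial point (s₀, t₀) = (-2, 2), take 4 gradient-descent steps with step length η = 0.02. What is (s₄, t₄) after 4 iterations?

(-0.34688, 1.19939072)

∇J = (10s - 8, 6t)
Step 1: at (-2, 2), ∇J = (-28, 12) → (-2, 2) − 0.02·(-28, 12) = (-1.44, 1.76)
Step 2: at (-1.44, 1.76), ∇J = (-22.4, 10.56) → (-1.44, 1.76) − 0.02·(-22.4, 10.56) = (-0.992, 1.5488)
Step 3: at (-0.992, 1.5488), ∇J = (-17.92, 9.2928) → (-0.992, 1.5488) − 0.02·(-17.92, 9.2928) = (-0.6336, 1.362944)
Step 4: at (-0.6336, 1.362944), ∇J = (-14.336, 8.177664) → (-0.6336, 1.362944) − 0.02·(-14.336, 8.177664) = (-0.34688, 1.19939072)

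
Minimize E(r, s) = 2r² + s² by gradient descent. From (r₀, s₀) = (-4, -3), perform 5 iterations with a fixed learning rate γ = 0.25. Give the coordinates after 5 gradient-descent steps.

(0, -0.09375)

∇E = (4r, 2s)
Step 1: at (-4, -3), ∇E = (-16, -6) → (-4, -3) − 0.25·(-16, -6) = (0, -1.5)
Step 2: at (0, -1.5), ∇E = (0, -3) → (0, -1.5) − 0.25·(0, -3) = (0, -0.75)
Step 3: at (0, -0.75), ∇E = (0, -1.5) → (0, -0.75) − 0.25·(0, -1.5) = (0, -0.375)
Step 4: at (0, -0.375), ∇E = (0, -0.75) → (0, -0.375) − 0.25·(0, -0.75) = (0, -0.1875)
Step 5: at (0, -0.1875), ∇E = (0, -0.375) → (0, -0.1875) − 0.25·(0, -0.375) = (0, -0.09375)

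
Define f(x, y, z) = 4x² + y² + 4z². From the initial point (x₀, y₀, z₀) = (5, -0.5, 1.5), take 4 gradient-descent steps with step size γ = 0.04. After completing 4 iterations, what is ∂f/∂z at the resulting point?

∇f = (8x, 2y, 8z)
(x₁, y₁, z₁) = (5, -0.5, 1.5) − 0.04·(40, -1, 12) = (3.4, -0.46, 1.02)
(x₂, y₂, z₂) = (3.4, -0.46, 1.02) − 0.04·(27.2, -0.92, 8.16) = (2.312, -0.4232, 0.6936)
(x₃, y₃, z₃) = (2.312, -0.4232, 0.6936) − 0.04·(18.496, -0.8464, 5.5488) = (1.57216, -0.389344, 0.471648)
(x₄, y₄, z₄) = (1.57216, -0.389344, 0.471648) − 0.04·(12.57728, -0.778688, 3.773184) = (1.0690688, -0.35819648, 0.32072064)
∂f/∂z at (1.0690688, -0.35819648, 0.32072064) = 2.56576512

2.56576512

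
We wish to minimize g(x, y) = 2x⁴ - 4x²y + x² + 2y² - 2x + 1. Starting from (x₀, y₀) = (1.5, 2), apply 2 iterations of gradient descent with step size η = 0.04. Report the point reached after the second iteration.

∇g = (8x³ - 8xy + 2x - 2, -4x² + 4y)
(x₁, y₁) = (1.5, 2) − 0.04·(4, -1) = (1.34, 2.04)
(x₂, y₂) = (1.34, 2.04) − 0.04·(-1.939968, 0.9776) = (1.41759872, 2.000896)

(1.41759872, 2.000896)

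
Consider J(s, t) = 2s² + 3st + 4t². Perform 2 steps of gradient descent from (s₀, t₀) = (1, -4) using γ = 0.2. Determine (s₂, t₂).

∇J = (4s + 3t, 3s + 8t)
Step 1: at (1, -4), ∇J = (-8, -29) → (1, -4) − 0.2·(-8, -29) = (2.6, 1.8)
Step 2: at (2.6, 1.8), ∇J = (15.8, 22.2) → (2.6, 1.8) − 0.2·(15.8, 22.2) = (-0.56, -2.64)

(-0.56, -2.64)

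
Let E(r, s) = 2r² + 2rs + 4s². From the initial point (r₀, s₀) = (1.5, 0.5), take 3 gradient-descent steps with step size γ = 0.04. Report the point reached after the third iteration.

∇E = (4r + 2s, 2r + 8s)
(r₁, s₁) = (1.5, 0.5) − 0.04·(7, 7) = (1.22, 0.22)
(r₂, s₂) = (1.22, 0.22) − 0.04·(5.32, 4.2) = (1.0072, 0.052)
(r₃, s₃) = (1.0072, 0.052) − 0.04·(4.1328, 2.4304) = (0.841888, -0.045216)

(0.841888, -0.045216)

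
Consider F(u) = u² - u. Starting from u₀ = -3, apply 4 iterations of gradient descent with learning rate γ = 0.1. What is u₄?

-0.9336

F′(u) = 2u - 1
u₁ = -3 − 0.1·(-7) = -2.3
u₂ = -2.3 − 0.1·(-5.6) = -1.74
u₃ = -1.74 − 0.1·(-4.48) = -1.292
u₄ = -1.292 − 0.1·(-3.584) = -0.9336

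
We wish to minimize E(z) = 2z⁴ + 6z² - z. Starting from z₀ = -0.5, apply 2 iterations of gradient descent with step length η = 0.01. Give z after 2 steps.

E′(z) = 8z³ + 12z - 1
Step 1: E′(-0.5) = -8; z₁ = -0.5 − 0.01·(-8) = -0.42
Step 2: E′(-0.42) = -6.632704; z₂ = -0.42 − 0.01·(-6.632704) = -0.35367296

-0.35367296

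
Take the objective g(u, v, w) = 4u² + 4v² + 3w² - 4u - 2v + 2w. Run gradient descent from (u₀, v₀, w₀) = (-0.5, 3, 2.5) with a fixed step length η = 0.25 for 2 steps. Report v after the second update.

∇g = (8u - 4, 8v - 2, 6w + 2)
(u₁, v₁, w₁) = (-0.5, 3, 2.5) − 0.25·(-8, 22, 17) = (1.5, -2.5, -1.75)
(u₂, v₂, w₂) = (1.5, -2.5, -1.75) − 0.25·(8, -22, -8.5) = (-0.5, 3, 0.375)
v = 3

3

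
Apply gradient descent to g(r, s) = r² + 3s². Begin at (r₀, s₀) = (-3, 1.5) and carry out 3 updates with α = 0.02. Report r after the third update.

-2.654208

∇g = (2r, 6s)
Step 1: at (-3, 1.5), ∇g = (-6, 9) → (-3, 1.5) − 0.02·(-6, 9) = (-2.88, 1.32)
Step 2: at (-2.88, 1.32), ∇g = (-5.76, 7.92) → (-2.88, 1.32) − 0.02·(-5.76, 7.92) = (-2.7648, 1.1616)
Step 3: at (-2.7648, 1.1616), ∇g = (-5.5296, 6.9696) → (-2.7648, 1.1616) − 0.02·(-5.5296, 6.9696) = (-2.654208, 1.022208)
r = -2.654208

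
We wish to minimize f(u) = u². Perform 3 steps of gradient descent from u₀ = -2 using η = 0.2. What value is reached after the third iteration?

f′(u) = 2u
Step 1: f′(-2) = -4; u₁ = -2 − 0.2·(-4) = -1.2
Step 2: f′(-1.2) = -2.4; u₂ = -1.2 − 0.2·(-2.4) = -0.72
Step 3: f′(-0.72) = -1.44; u₃ = -0.72 − 0.2·(-1.44) = -0.432

-0.432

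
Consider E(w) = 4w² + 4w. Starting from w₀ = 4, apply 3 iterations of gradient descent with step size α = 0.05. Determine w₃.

E′(w) = 8w + 4
w₁ = 4 − 0.05·36 = 2.2
w₂ = 2.2 − 0.05·21.6 = 1.12
w₃ = 1.12 − 0.05·12.96 = 0.472

0.472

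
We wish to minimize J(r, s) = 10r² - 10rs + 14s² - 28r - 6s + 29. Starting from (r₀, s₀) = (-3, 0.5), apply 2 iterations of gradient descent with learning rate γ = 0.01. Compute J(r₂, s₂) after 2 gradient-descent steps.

85.38538904

∇J = (20r - 10s - 28, -10r + 28s - 6)
Step 1: at (-3, 0.5), ∇J = (-93, 38) → (-3, 0.5) − 0.01·(-93, 38) = (-2.07, 0.12)
Step 2: at (-2.07, 0.12), ∇J = (-70.6, 18.06) → (-2.07, 0.12) − 0.01·(-70.6, 18.06) = (-1.364, -0.0606)
J(-1.364, -0.0606) = 85.38538904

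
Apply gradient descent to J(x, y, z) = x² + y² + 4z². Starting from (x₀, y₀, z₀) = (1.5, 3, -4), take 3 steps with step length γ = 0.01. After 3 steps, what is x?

1.411788

∇J = (2x, 2y, 8z)
(x₁, y₁, z₁) = (1.5, 3, -4) − 0.01·(3, 6, -32) = (1.47, 2.94, -3.68)
(x₂, y₂, z₂) = (1.47, 2.94, -3.68) − 0.01·(2.94, 5.88, -29.44) = (1.4406, 2.8812, -3.3856)
(x₃, y₃, z₃) = (1.4406, 2.8812, -3.3856) − 0.01·(2.8812, 5.7624, -27.0848) = (1.411788, 2.823576, -3.114752)
x = 1.411788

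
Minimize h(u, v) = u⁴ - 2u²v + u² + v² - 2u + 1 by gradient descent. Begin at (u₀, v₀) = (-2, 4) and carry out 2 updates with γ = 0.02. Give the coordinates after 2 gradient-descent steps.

(-1.83482624, 3.981376)

∇h = (4u³ - 4uv + 2u - 2, -2u² + 2v)
Step 1: at (-2, 4), ∇h = (-6, 0) → (-2, 4) − 0.02·(-6, 0) = (-1.88, 4)
Step 2: at (-1.88, 4), ∇h = (-2.258688, 0.9312) → (-1.88, 4) − 0.02·(-2.258688, 0.9312) = (-1.83482624, 3.981376)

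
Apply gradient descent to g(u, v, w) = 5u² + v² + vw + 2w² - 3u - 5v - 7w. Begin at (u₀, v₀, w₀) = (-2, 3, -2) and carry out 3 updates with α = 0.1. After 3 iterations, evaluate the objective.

∇g = (10u - 3, 2v + w - 5, v + 4w - 7)
(u₁, v₁, w₁) = (-2, 3, -2) − 0.1·(-23, -1, -12) = (0.3, 3.1, -0.8)
(u₂, v₂, w₂) = (0.3, 3.1, -0.8) − 0.1·(0, 0.4, -7.1) = (0.3, 3.06, -0.09)
(u₃, v₃, w₃) = (0.3, 3.06, -0.09) − 0.1·(0, 1.03, -4.3) = (0.3, 2.957, 0.34)
g(0.3, 2.957, 0.34) = -7.634571

-7.634571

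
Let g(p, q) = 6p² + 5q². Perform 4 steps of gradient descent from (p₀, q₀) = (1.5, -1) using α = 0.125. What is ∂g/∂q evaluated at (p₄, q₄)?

∇g = (12p, 10q)
Step 1: at (1.5, -1), ∇g = (18, -10) → (1.5, -1) − 0.125·(18, -10) = (-0.75, 0.25)
Step 2: at (-0.75, 0.25), ∇g = (-9, 2.5) → (-0.75, 0.25) − 0.125·(-9, 2.5) = (0.375, -0.0625)
Step 3: at (0.375, -0.0625), ∇g = (4.5, -0.625) → (0.375, -0.0625) − 0.125·(4.5, -0.625) = (-0.1875, 0.015625)
Step 4: at (-0.1875, 0.015625), ∇g = (-2.25, 0.15625) → (-0.1875, 0.015625) − 0.125·(-2.25, 0.15625) = (0.09375, -0.00390625)
∂g/∂q at (0.09375, -0.00390625) = -0.0390625

-0.0390625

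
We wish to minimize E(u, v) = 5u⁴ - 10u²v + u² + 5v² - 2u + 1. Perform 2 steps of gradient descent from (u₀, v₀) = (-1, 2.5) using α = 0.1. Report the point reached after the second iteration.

(83.432, 12.96)

∇E = (20u³ - 20uv + 2u - 2, -10u² + 10v)
Step 1: at (-1, 2.5), ∇E = (26, 15) → (-1, 2.5) − 0.1·(26, 15) = (-3.6, 1)
Step 2: at (-3.6, 1), ∇E = (-870.32, -119.6) → (-3.6, 1) − 0.1·(-870.32, -119.6) = (83.432, 12.96)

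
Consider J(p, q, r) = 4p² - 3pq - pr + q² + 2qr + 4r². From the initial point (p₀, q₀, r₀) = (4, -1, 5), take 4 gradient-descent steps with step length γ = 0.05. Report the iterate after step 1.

∇J = (8p - 3q - r, -3p + 2q + 2r, -p + 2q + 8r)
(p₁, q₁, r₁) = (4, -1, 5) − 0.05·(30, -4, 34) = (2.5, -0.8, 3.3)

(2.5, -0.8, 3.3)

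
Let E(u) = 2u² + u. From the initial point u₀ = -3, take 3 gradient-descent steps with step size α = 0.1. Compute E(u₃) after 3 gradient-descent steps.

E′(u) = 4u + 1
u₁ = -3 − 0.1·(-11) = -1.9
u₂ = -1.9 − 0.1·(-6.6) = -1.24
u₃ = -1.24 − 0.1·(-3.96) = -0.844
E(-0.844) = 0.580672

0.580672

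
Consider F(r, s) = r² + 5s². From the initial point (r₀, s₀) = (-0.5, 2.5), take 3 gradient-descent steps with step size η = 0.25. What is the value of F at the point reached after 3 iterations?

∇F = (2r, 10s)
(r₁, s₁) = (-0.5, 2.5) − 0.25·(-1, 25) = (-0.25, -3.75)
(r₂, s₂) = (-0.25, -3.75) − 0.25·(-0.5, -37.5) = (-0.125, 5.625)
(r₃, s₃) = (-0.125, 5.625) − 0.25·(-0.25, 56.25) = (-0.0625, -8.4375)
F(-0.0625, -8.4375) = 355.9609375

355.9609375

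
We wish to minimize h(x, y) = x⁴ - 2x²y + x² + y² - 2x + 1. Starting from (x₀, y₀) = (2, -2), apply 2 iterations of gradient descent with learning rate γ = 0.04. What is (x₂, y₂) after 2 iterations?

∇h = (4x³ - 4xy + 2x - 2, -2x² + 2y)
Step 1: at (2, -2), ∇h = (50, -12) → (2, -2) − 0.04·(50, -12) = (0, -1.52)
Step 2: at (0, -1.52), ∇h = (-2, -3.04) → (0, -1.52) − 0.04·(-2, -3.04) = (0.08, -1.3984)

(0.08, -1.3984)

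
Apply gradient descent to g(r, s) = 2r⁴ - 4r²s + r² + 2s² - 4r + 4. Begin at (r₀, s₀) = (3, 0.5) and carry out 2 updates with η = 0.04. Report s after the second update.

5.955616

∇g = (8r³ - 8rs + 2r - 4, -4r² + 4s)
Step 1: at (3, 0.5), ∇g = (206, -34) → (3, 0.5) − 0.04·(206, -34) = (-5.24, 1.86)
Step 2: at (-5.24, 1.86), ∇g = (-1087.531392, -102.3904) → (-5.24, 1.86) − 0.04·(-1087.531392, -102.3904) = (38.26125568, 5.955616)
s = 5.955616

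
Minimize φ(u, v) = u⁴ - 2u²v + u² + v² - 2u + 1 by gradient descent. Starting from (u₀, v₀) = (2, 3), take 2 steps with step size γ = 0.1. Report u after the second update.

1.88

∇φ = (4u³ - 4uv + 2u - 2, -2u² + 2v)
Step 1: at (2, 3), ∇φ = (10, -2) → (2, 3) − 0.1·(10, -2) = (1, 3.2)
Step 2: at (1, 3.2), ∇φ = (-8.8, 4.4) → (1, 3.2) − 0.1·(-8.8, 4.4) = (1.88, 2.76)
u = 1.88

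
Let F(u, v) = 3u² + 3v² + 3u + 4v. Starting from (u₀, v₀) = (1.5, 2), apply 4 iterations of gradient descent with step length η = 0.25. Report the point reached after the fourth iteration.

∇F = (6u + 3, 6v + 4)
Step 1: at (1.5, 2), ∇F = (12, 16) → (1.5, 2) − 0.25·(12, 16) = (-1.5, -2)
Step 2: at (-1.5, -2), ∇F = (-6, -8) → (-1.5, -2) − 0.25·(-6, -8) = (0, 0)
Step 3: at (0, 0), ∇F = (3, 4) → (0, 0) − 0.25·(3, 4) = (-0.75, -1)
Step 4: at (-0.75, -1), ∇F = (-1.5, -2) → (-0.75, -1) − 0.25·(-1.5, -2) = (-0.375, -0.5)

(-0.375, -0.5)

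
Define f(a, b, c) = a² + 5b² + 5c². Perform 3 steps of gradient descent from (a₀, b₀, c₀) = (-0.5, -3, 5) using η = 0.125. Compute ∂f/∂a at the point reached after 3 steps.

∇f = (2a, 10b, 10c)
(a₁, b₁, c₁) = (-0.5, -3, 5) − 0.125·(-1, -30, 50) = (-0.375, 0.75, -1.25)
(a₂, b₂, c₂) = (-0.375, 0.75, -1.25) − 0.125·(-0.75, 7.5, -12.5) = (-0.28125, -0.1875, 0.3125)
(a₃, b₃, c₃) = (-0.28125, -0.1875, 0.3125) − 0.125·(-0.5625, -1.875, 3.125) = (-0.2109375, 0.046875, -0.078125)
∂f/∂a at (-0.2109375, 0.046875, -0.078125) = -0.421875

-0.421875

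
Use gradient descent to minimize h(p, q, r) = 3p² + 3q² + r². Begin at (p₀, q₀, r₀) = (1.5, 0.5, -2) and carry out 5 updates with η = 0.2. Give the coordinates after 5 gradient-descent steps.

(-0.00048, -0.00016, -0.15552)

∇h = (6p, 6q, 2r)
(p₁, q₁, r₁) = (1.5, 0.5, -2) − 0.2·(9, 3, -4) = (-0.3, -0.1, -1.2)
(p₂, q₂, r₂) = (-0.3, -0.1, -1.2) − 0.2·(-1.8, -0.6, -2.4) = (0.06, 0.02, -0.72)
(p₃, q₃, r₃) = (0.06, 0.02, -0.72) − 0.2·(0.36, 0.12, -1.44) = (-0.012, -0.004, -0.432)
(p₄, q₄, r₄) = (-0.012, -0.004, -0.432) − 0.2·(-0.072, -0.024, -0.864) = (0.0024, 0.0008, -0.2592)
(p₅, q₅, r₅) = (0.0024, 0.0008, -0.2592) − 0.2·(0.0144, 0.0048, -0.5184) = (-0.00048, -0.00016, -0.15552)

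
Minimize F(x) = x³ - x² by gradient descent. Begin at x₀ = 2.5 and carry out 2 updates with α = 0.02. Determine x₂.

F′(x) = 3x² - 2x
Step 1: F′(2.5) = 13.75; x₁ = 2.5 − 0.02·13.75 = 2.225
Step 2: F′(2.225) = 10.401875; x₂ = 2.225 − 0.02·10.401875 = 2.0169625

2.0169625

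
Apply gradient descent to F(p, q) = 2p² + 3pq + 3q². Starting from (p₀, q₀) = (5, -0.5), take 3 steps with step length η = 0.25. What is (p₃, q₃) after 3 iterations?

(-1.1015625, -2.703125)

∇F = (4p + 3q, 3p + 6q)
(p₁, q₁) = (5, -0.5) − 0.25·(18.5, 12) = (0.375, -3.5)
(p₂, q₂) = (0.375, -3.5) − 0.25·(-9, -19.875) = (2.625, 1.46875)
(p₃, q₃) = (2.625, 1.46875) − 0.25·(14.90625, 16.6875) = (-1.1015625, -2.703125)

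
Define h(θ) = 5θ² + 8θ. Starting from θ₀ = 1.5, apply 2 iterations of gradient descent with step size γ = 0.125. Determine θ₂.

h′(θ) = 10θ + 8
Step 1: h′(1.5) = 23; θ₁ = 1.5 − 0.125·23 = -1.375
Step 2: h′(-1.375) = -5.75; θ₂ = -1.375 − 0.125·(-5.75) = -0.65625

-0.65625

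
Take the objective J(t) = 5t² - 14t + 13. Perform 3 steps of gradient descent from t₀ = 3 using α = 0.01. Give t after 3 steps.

J′(t) = 10t - 14
Step 1: J′(3) = 16; t₁ = 3 − 0.01·16 = 2.84
Step 2: J′(2.84) = 14.4; t₂ = 2.84 − 0.01·14.4 = 2.696
Step 3: J′(2.696) = 12.96; t₃ = 2.696 − 0.01·12.96 = 2.5664

2.5664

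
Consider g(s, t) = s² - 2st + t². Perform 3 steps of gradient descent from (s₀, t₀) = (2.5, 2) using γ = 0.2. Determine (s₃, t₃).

∇g = (2s - 2t, -2s + 2t)
(s₁, t₁) = (2.5, 2) − 0.2·(1, -1) = (2.3, 2.2)
(s₂, t₂) = (2.3, 2.2) − 0.2·(0.2, -0.2) = (2.26, 2.24)
(s₃, t₃) = (2.26, 2.24) − 0.2·(0.04, -0.04) = (2.252, 2.248)

(2.252, 2.248)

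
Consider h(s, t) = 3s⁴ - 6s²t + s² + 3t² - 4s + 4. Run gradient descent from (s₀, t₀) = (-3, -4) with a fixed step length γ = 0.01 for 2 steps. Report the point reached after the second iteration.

(0.41983776, -2.836696)

∇h = (12s³ - 12st + 2s - 4, -6s² + 6t)
Step 1: at (-3, -4), ∇h = (-478, -78) → (-3, -4) − 0.01·(-478, -78) = (1.78, -3.22)
Step 2: at (1.78, -3.22), ∇h = (136.016224, -38.3304) → (1.78, -3.22) − 0.01·(136.016224, -38.3304) = (0.41983776, -2.836696)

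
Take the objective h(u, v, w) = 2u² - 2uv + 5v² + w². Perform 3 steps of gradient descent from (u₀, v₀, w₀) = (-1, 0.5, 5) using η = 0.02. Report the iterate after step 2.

(-0.8136, 0.252, 4.608)

∇h = (4u - 2v, -2u + 10v, 2w)
Step 1: at (-1, 0.5, 5), ∇h = (-5, 7, 10) → (-1, 0.5, 5) − 0.02·(-5, 7, 10) = (-0.9, 0.36, 4.8)
Step 2: at (-0.9, 0.36, 4.8), ∇h = (-4.32, 5.4, 9.6) → (-0.9, 0.36, 4.8) − 0.02·(-4.32, 5.4, 9.6) = (-0.8136, 0.252, 4.608)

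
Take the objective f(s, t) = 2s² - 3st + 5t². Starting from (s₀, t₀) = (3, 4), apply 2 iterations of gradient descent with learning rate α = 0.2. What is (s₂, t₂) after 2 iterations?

∇f = (4s - 3t, -3s + 10t)
(s₁, t₁) = (3, 4) − 0.2·(0, 31) = (3, -2.2)
(s₂, t₂) = (3, -2.2) − 0.2·(18.6, -31) = (-0.72, 4)

(-0.72, 4)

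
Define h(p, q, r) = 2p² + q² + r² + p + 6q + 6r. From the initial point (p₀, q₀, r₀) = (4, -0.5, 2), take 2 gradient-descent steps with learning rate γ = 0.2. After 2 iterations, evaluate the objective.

-14.0172

∇h = (4p + 1, 2q + 6, 2r + 6)
(p₁, q₁, r₁) = (4, -0.5, 2) − 0.2·(17, 5, 10) = (0.6, -1.5, 0)
(p₂, q₂, r₂) = (0.6, -1.5, 0) − 0.2·(3.4, 3, 6) = (-0.08, -2.1, -1.2)
h(-0.08, -2.1, -1.2) = -14.0172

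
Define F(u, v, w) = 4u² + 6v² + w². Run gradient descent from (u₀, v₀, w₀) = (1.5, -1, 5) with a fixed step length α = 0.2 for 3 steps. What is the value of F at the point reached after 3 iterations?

46.76352

∇F = (8u, 12v, 2w)
(u₁, v₁, w₁) = (1.5, -1, 5) − 0.2·(12, -12, 10) = (-0.9, 1.4, 3)
(u₂, v₂, w₂) = (-0.9, 1.4, 3) − 0.2·(-7.2, 16.8, 6) = (0.54, -1.96, 1.8)
(u₃, v₃, w₃) = (0.54, -1.96, 1.8) − 0.2·(4.32, -23.52, 3.6) = (-0.324, 2.744, 1.08)
F(-0.324, 2.744, 1.08) = 46.76352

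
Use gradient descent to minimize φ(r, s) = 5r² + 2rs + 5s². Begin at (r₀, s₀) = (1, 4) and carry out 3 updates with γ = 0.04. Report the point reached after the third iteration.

∇φ = (10r + 2s, 2r + 10s)
Step 1: at (1, 4), ∇φ = (18, 42) → (1, 4) − 0.04·(18, 42) = (0.28, 2.32)
Step 2: at (0.28, 2.32), ∇φ = (7.44, 23.76) → (0.28, 2.32) − 0.04·(7.44, 23.76) = (-0.0176, 1.3696)
Step 3: at (-0.0176, 1.3696), ∇φ = (2.5632, 13.6608) → (-0.0176, 1.3696) − 0.04·(2.5632, 13.6608) = (-0.120128, 0.823168)

(-0.120128, 0.823168)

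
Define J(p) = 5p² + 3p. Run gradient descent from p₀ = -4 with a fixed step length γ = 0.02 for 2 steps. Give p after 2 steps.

-2.668

J′(p) = 10p + 3
p₁ = -4 − 0.02·(-37) = -3.26
p₂ = -3.26 − 0.02·(-29.6) = -2.668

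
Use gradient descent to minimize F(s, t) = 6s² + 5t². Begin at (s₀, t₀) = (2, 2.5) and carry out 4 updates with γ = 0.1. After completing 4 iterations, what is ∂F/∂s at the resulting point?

0.0384

∇F = (12s, 10t)
Step 1: at (2, 2.5), ∇F = (24, 25) → (2, 2.5) − 0.1·(24, 25) = (-0.4, 0)
Step 2: at (-0.4, 0), ∇F = (-4.8, 0) → (-0.4, 0) − 0.1·(-4.8, 0) = (0.08, 0)
Step 3: at (0.08, 0), ∇F = (0.96, 0) → (0.08, 0) − 0.1·(0.96, 0) = (-0.016, 0)
Step 4: at (-0.016, 0), ∇F = (-0.192, 0) → (-0.016, 0) − 0.1·(-0.192, 0) = (0.0032, 0)
∂F/∂s at (0.0032, 0) = 0.0384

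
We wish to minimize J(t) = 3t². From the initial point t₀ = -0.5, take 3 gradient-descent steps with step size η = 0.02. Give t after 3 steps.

-0.340736

J′(t) = 6t
Step 1: J′(-0.5) = -3; t₁ = -0.5 − 0.02·(-3) = -0.44
Step 2: J′(-0.44) = -2.64; t₂ = -0.44 − 0.02·(-2.64) = -0.3872
Step 3: J′(-0.3872) = -2.3232; t₃ = -0.3872 − 0.02·(-2.3232) = -0.340736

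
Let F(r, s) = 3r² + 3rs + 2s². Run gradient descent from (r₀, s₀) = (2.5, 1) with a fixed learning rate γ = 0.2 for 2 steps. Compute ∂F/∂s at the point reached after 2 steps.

4.6

∇F = (6r + 3s, 3r + 4s)
(r₁, s₁) = (2.5, 1) − 0.2·(18, 11.5) = (-1.1, -1.3)
(r₂, s₂) = (-1.1, -1.3) − 0.2·(-10.5, -8.5) = (1, 0.4)
∂F/∂s at (1, 0.4) = 4.6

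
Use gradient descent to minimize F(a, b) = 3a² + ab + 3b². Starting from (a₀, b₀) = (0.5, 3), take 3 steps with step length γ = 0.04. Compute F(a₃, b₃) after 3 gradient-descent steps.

5.034545364992

∇F = (6a + b, a + 6b)
Step 1: at (0.5, 3), ∇F = (6, 18.5) → (0.5, 3) − 0.04·(6, 18.5) = (0.26, 2.26)
Step 2: at (0.26, 2.26), ∇F = (3.82, 13.82) → (0.26, 2.26) − 0.04·(3.82, 13.82) = (0.1072, 1.7072)
Step 3: at (0.1072, 1.7072), ∇F = (2.3504, 10.3504) → (0.1072, 1.7072) − 0.04·(2.3504, 10.3504) = (0.013184, 1.293184)
F(0.013184, 1.293184) = 5.034545364992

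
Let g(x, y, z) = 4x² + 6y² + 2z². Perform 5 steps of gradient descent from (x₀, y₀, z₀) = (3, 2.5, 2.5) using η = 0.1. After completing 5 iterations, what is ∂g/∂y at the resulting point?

∇g = (8x, 12y, 4z)
Step 1: at (3, 2.5, 2.5), ∇g = (24, 30, 10) → (3, 2.5, 2.5) − 0.1·(24, 30, 10) = (0.6, -0.5, 1.5)
Step 2: at (0.6, -0.5, 1.5), ∇g = (4.8, -6, 6) → (0.6, -0.5, 1.5) − 0.1·(4.8, -6, 6) = (0.12, 0.1, 0.9)
Step 3: at (0.12, 0.1, 0.9), ∇g = (0.96, 1.2, 3.6) → (0.12, 0.1, 0.9) − 0.1·(0.96, 1.2, 3.6) = (0.024, -0.02, 0.54)
Step 4: at (0.024, -0.02, 0.54), ∇g = (0.192, -0.24, 2.16) → (0.024, -0.02, 0.54) − 0.1·(0.192, -0.24, 2.16) = (0.0048, 0.004, 0.324)
Step 5: at (0.0048, 0.004, 0.324), ∇g = (0.0384, 0.048, 1.296) → (0.0048, 0.004, 0.324) − 0.1·(0.0384, 0.048, 1.296) = (0.00096, -0.0008, 0.1944)
∂g/∂y at (0.00096, -0.0008, 0.1944) = -0.0096

-0.0096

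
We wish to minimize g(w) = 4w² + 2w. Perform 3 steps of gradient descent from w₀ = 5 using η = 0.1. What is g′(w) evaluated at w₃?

g′(w) = 8w + 2
w₁ = 5 − 0.1·42 = 0.8
w₂ = 0.8 − 0.1·8.4 = -0.04
w₃ = -0.04 − 0.1·1.68 = -0.208
g′(w) at (-0.208) = 0.336

0.336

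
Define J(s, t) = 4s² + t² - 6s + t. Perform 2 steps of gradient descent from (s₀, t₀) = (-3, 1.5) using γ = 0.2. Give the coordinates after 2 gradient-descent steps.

(-0.6, 0.22)

∇J = (8s - 6, 2t + 1)
(s₁, t₁) = (-3, 1.5) − 0.2·(-30, 4) = (3, 0.7)
(s₂, t₂) = (3, 0.7) − 0.2·(18, 2.4) = (-0.6, 0.22)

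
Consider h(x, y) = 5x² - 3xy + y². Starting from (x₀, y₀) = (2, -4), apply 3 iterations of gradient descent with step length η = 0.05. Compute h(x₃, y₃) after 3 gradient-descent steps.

∇h = (10x - 3y, -3x + 2y)
Step 1: at (2, -4), ∇h = (32, -14) → (2, -4) − 0.05·(32, -14) = (0.4, -3.3)
Step 2: at (0.4, -3.3), ∇h = (13.9, -7.8) → (0.4, -3.3) − 0.05·(13.9, -7.8) = (-0.295, -2.91)
Step 3: at (-0.295, -2.91), ∇h = (5.78, -4.935) → (-0.295, -2.91) − 0.05·(5.78, -4.935) = (-0.584, -2.66325)
h(-0.584, -2.66325) = 4.1321665625

4.1321665625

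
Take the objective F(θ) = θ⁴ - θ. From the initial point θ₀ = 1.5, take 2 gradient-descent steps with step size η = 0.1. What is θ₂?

0.34375

F′(θ) = 4θ³ - 1
θ₁ = 1.5 − 0.1·12.5 = 0.25
θ₂ = 0.25 − 0.1·(-0.9375) = 0.34375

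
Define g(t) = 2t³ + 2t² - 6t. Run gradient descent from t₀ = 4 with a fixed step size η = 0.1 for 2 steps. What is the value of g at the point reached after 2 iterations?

g′(t) = 6t² + 4t - 6
Step 1: g′(4) = 106; t₁ = 4 − 0.1·106 = -6.6
Step 2: g′(-6.6) = 228.96; t₂ = -6.6 − 0.1·228.96 = -29.496
g(-29.496) = -49406.862799872

-49406.862799872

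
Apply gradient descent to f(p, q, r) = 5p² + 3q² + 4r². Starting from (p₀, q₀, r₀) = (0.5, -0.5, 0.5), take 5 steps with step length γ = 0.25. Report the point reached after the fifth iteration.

(-3.796875, 0.015625, -0.5)

∇f = (10p, 6q, 8r)
Step 1: at (0.5, -0.5, 0.5), ∇f = (5, -3, 4) → (0.5, -0.5, 0.5) − 0.25·(5, -3, 4) = (-0.75, 0.25, -0.5)
Step 2: at (-0.75, 0.25, -0.5), ∇f = (-7.5, 1.5, -4) → (-0.75, 0.25, -0.5) − 0.25·(-7.5, 1.5, -4) = (1.125, -0.125, 0.5)
Step 3: at (1.125, -0.125, 0.5), ∇f = (11.25, -0.75, 4) → (1.125, -0.125, 0.5) − 0.25·(11.25, -0.75, 4) = (-1.6875, 0.0625, -0.5)
Step 4: at (-1.6875, 0.0625, -0.5), ∇f = (-16.875, 0.375, -4) → (-1.6875, 0.0625, -0.5) − 0.25·(-16.875, 0.375, -4) = (2.53125, -0.03125, 0.5)
Step 5: at (2.53125, -0.03125, 0.5), ∇f = (25.3125, -0.1875, 4) → (2.53125, -0.03125, 0.5) − 0.25·(25.3125, -0.1875, 4) = (-3.796875, 0.015625, -0.5)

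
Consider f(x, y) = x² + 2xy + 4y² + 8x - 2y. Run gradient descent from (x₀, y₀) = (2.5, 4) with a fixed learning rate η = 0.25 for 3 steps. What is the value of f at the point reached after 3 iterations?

190.48828125

∇f = (2x + 2y + 8, 2x + 8y - 2)
Step 1: at (2.5, 4), ∇f = (21, 35) → (2.5, 4) − 0.25·(21, 35) = (-2.75, -4.75)
Step 2: at (-2.75, -4.75), ∇f = (-7, -45.5) → (-2.75, -4.75) − 0.25·(-7, -45.5) = (-1, 6.625)
Step 3: at (-1, 6.625), ∇f = (19.25, 49) → (-1, 6.625) − 0.25·(19.25, 49) = (-5.8125, -5.625)
f(-5.8125, -5.625) = 190.48828125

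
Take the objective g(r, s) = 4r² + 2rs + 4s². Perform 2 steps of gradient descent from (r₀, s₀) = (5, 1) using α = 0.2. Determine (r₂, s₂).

(3.08, 2.92)

∇g = (8r + 2s, 2r + 8s)
(r₁, s₁) = (5, 1) − 0.2·(42, 18) = (-3.4, -2.6)
(r₂, s₂) = (-3.4, -2.6) − 0.2·(-32.4, -27.6) = (3.08, 2.92)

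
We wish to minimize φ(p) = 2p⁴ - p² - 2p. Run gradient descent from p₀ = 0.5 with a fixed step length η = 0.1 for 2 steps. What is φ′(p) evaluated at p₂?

0.058810851328

φ′(p) = 8p³ - 2p - 2
p₁ = 0.5 − 0.1·(-2) = 0.7
p₂ = 0.7 − 0.1·(-0.656) = 0.7656
φ′(p) at (0.7656) = 0.058810851328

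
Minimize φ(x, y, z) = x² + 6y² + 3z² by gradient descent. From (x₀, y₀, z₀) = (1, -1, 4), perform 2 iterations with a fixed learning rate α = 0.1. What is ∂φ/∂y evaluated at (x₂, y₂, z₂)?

∇φ = (2x, 12y, 6z)
Step 1: at (1, -1, 4), ∇φ = (2, -12, 24) → (1, -1, 4) − 0.1·(2, -12, 24) = (0.8, 0.2, 1.6)
Step 2: at (0.8, 0.2, 1.6), ∇φ = (1.6, 2.4, 9.6) → (0.8, 0.2, 1.6) − 0.1·(1.6, 2.4, 9.6) = (0.64, -0.04, 0.64)
∂φ/∂y at (0.64, -0.04, 0.64) = -0.48

-0.48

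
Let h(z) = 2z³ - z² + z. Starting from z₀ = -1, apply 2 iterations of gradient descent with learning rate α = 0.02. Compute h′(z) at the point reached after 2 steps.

h′(z) = 6z² - 2z + 1
z₁ = -1 − 0.02·9 = -1.18
z₂ = -1.18 − 0.02·11.7144 = -1.414288
h′(z) at (-1.414288) = 15.829839281664

15.829839281664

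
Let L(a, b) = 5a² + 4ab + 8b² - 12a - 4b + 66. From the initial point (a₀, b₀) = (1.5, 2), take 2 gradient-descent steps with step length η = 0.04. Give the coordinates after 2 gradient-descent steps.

∇L = (10a + 4b - 12, 4a + 16b - 4)
Step 1: at (1.5, 2), ∇L = (11, 34) → (1.5, 2) − 0.04·(11, 34) = (1.06, 0.64)
Step 2: at (1.06, 0.64), ∇L = (1.16, 10.48) → (1.06, 0.64) − 0.04·(1.16, 10.48) = (1.0136, 0.2208)

(1.0136, 0.2208)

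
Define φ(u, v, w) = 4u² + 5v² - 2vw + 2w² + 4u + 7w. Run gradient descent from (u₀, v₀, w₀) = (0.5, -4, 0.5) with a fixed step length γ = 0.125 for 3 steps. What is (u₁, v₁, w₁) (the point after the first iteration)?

∇φ = (8u + 4, 10v - 2w, -2v + 4w + 7)
Step 1: at (0.5, -4, 0.5), ∇φ = (8, -41, 17) → (0.5, -4, 0.5) − 0.125·(8, -41, 17) = (-0.5, 1.125, -1.625)

(-0.5, 1.125, -1.625)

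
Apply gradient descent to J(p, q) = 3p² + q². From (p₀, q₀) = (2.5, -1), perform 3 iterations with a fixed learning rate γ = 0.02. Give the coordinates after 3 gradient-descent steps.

∇J = (6p, 2q)
Step 1: at (2.5, -1), ∇J = (15, -2) → (2.5, -1) − 0.02·(15, -2) = (2.2, -0.96)
Step 2: at (2.2, -0.96), ∇J = (13.2, -1.92) → (2.2, -0.96) − 0.02·(13.2, -1.92) = (1.936, -0.9216)
Step 3: at (1.936, -0.9216), ∇J = (11.616, -1.8432) → (1.936, -0.9216) − 0.02·(11.616, -1.8432) = (1.70368, -0.884736)

(1.70368, -0.884736)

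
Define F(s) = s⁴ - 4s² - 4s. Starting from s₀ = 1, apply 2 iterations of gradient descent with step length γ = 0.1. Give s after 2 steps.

1.3072

F′(s) = 4s³ - 8s - 4
Step 1: F′(1) = -8; s₁ = 1 − 0.1·(-8) = 1.8
Step 2: F′(1.8) = 4.928; s₂ = 1.8 − 0.1·4.928 = 1.3072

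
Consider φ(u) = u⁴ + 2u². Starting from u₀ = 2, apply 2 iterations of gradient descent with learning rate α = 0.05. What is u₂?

0

φ′(u) = 4u³ + 4u
Step 1: φ′(2) = 40; u₁ = 2 − 0.05·40 = 0
Step 2: φ′(0) = 0; u₂ = 0 − 0.05·0 = 0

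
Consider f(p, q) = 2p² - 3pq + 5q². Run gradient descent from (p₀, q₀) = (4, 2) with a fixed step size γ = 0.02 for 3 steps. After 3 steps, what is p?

∇f = (4p - 3q, -3p + 10q)
Step 1: at (4, 2), ∇f = (10, 8) → (4, 2) − 0.02·(10, 8) = (3.8, 1.84)
Step 2: at (3.8, 1.84), ∇f = (9.68, 7) → (3.8, 1.84) − 0.02·(9.68, 7) = (3.6064, 1.7)
Step 3: at (3.6064, 1.7), ∇f = (9.3256, 6.1808) → (3.6064, 1.7) − 0.02·(9.3256, 6.1808) = (3.419888, 1.576384)
p = 3.419888

3.419888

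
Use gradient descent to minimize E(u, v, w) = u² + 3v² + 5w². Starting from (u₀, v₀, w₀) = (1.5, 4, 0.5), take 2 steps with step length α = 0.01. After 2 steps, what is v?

∇E = (2u, 6v, 10w)
(u₁, v₁, w₁) = (1.5, 4, 0.5) − 0.01·(3, 24, 5) = (1.47, 3.76, 0.45)
(u₂, v₂, w₂) = (1.47, 3.76, 0.45) − 0.01·(2.94, 22.56, 4.5) = (1.4406, 3.5344, 0.405)
v = 3.5344

3.5344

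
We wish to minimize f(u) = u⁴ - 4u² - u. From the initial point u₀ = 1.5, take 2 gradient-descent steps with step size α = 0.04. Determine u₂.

f′(u) = 4u³ - 8u - 1
u₁ = 1.5 − 0.04·0.5 = 1.48
u₂ = 1.48 − 0.04·0.127168 = 1.47491328

1.47491328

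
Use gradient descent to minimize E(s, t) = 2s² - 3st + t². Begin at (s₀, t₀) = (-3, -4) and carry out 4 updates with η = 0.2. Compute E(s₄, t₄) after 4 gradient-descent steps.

-2.61808128

∇E = (4s - 3t, -3s + 2t)
(s₁, t₁) = (-3, -4) − 0.2·(0, 1) = (-3, -4.2)
(s₂, t₂) = (-3, -4.2) − 0.2·(0.6, 0.6) = (-3.12, -4.32)
(s₃, t₃) = (-3.12, -4.32) − 0.2·(0.48, 0.72) = (-3.216, -4.464)
(s₄, t₄) = (-3.216, -4.464) − 0.2·(0.528, 0.72) = (-3.3216, -4.608)
E(-3.3216, -4.608) = -2.61808128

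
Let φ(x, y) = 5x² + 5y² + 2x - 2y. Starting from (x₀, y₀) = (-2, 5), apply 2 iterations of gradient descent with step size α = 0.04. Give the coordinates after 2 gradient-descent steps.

(-0.848, 1.928)

∇φ = (10x + 2, 10y - 2)
Step 1: at (-2, 5), ∇φ = (-18, 48) → (-2, 5) − 0.04·(-18, 48) = (-1.28, 3.08)
Step 2: at (-1.28, 3.08), ∇φ = (-10.8, 28.8) → (-1.28, 3.08) − 0.04·(-10.8, 28.8) = (-0.848, 1.928)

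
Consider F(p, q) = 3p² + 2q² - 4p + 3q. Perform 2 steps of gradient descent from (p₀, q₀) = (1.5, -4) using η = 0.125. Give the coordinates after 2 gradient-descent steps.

(0.71875, -1.5625)

∇F = (6p - 4, 4q + 3)
Step 1: at (1.5, -4), ∇F = (5, -13) → (1.5, -4) − 0.125·(5, -13) = (0.875, -2.375)
Step 2: at (0.875, -2.375), ∇F = (1.25, -6.5) → (0.875, -2.375) − 0.125·(1.25, -6.5) = (0.71875, -1.5625)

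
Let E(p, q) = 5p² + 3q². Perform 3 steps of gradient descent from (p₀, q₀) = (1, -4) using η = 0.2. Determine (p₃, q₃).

∇E = (10p, 6q)
Step 1: at (1, -4), ∇E = (10, -24) → (1, -4) − 0.2·(10, -24) = (-1, 0.8)
Step 2: at (-1, 0.8), ∇E = (-10, 4.8) → (-1, 0.8) − 0.2·(-10, 4.8) = (1, -0.16)
Step 3: at (1, -0.16), ∇E = (10, -0.96) → (1, -0.16) − 0.2·(10, -0.96) = (-1, 0.032)

(-1, 0.032)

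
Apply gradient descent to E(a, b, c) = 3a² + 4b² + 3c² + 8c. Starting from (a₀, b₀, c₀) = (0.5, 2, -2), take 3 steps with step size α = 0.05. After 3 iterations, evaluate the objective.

∇E = (6a, 8b, 6c + 8)
Step 1: at (0.5, 2, -2), ∇E = (3, 16, -4) → (0.5, 2, -2) − 0.05·(3, 16, -4) = (0.35, 1.2, -1.8)
Step 2: at (0.35, 1.2, -1.8), ∇E = (2.1, 9.6, -2.8) → (0.35, 1.2, -1.8) − 0.05·(2.1, 9.6, -2.8) = (0.245, 0.72, -1.66)
Step 3: at (0.245, 0.72, -1.66), ∇E = (1.47, 5.76, -1.96) → (0.245, 0.72, -1.66) − 0.05·(1.47, 5.76, -1.96) = (0.1715, 0.432, -1.562)
E(0.1715, 0.432, -1.562) = -4.34173525

-4.34173525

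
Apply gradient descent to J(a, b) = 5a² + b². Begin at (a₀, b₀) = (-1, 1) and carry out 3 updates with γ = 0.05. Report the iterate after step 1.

(-0.5, 0.9)

∇J = (10a, 2b)
Step 1: at (-1, 1), ∇J = (-10, 2) → (-1, 1) − 0.05·(-10, 2) = (-0.5, 0.9)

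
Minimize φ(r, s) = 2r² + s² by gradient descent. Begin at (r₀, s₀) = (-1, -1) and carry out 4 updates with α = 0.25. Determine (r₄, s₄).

∇φ = (4r, 2s)
(r₁, s₁) = (-1, -1) − 0.25·(-4, -2) = (0, -0.5)
(r₂, s₂) = (0, -0.5) − 0.25·(0, -1) = (0, -0.25)
(r₃, s₃) = (0, -0.25) − 0.25·(0, -0.5) = (0, -0.125)
(r₄, s₄) = (0, -0.125) − 0.25·(0, -0.25) = (0, -0.0625)

(0, -0.0625)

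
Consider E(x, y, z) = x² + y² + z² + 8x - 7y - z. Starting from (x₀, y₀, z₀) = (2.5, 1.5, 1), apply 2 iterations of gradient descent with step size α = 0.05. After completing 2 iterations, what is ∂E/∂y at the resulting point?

-3.24

∇E = (2x + 8, 2y - 7, 2z - 1)
(x₁, y₁, z₁) = (2.5, 1.5, 1) − 0.05·(13, -4, 1) = (1.85, 1.7, 0.95)
(x₂, y₂, z₂) = (1.85, 1.7, 0.95) − 0.05·(11.7, -3.6, 0.9) = (1.265, 1.88, 0.905)
∂E/∂y at (1.265, 1.88, 0.905) = -3.24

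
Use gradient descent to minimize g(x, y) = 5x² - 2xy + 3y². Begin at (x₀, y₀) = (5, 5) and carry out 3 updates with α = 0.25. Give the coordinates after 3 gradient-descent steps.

(-12.5, 5)

∇g = (10x - 2y, -2x + 6y)
(x₁, y₁) = (5, 5) − 0.25·(40, 20) = (-5, 0)
(x₂, y₂) = (-5, 0) − 0.25·(-50, 10) = (7.5, -2.5)
(x₃, y₃) = (7.5, -2.5) − 0.25·(80, -30) = (-12.5, 5)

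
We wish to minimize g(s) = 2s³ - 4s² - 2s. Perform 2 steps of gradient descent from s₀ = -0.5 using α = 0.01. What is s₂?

-0.5749735

g′(s) = 6s² - 8s - 2
s₁ = -0.5 − 0.01·3.5 = -0.535
s₂ = -0.535 − 0.01·3.99735 = -0.5749735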